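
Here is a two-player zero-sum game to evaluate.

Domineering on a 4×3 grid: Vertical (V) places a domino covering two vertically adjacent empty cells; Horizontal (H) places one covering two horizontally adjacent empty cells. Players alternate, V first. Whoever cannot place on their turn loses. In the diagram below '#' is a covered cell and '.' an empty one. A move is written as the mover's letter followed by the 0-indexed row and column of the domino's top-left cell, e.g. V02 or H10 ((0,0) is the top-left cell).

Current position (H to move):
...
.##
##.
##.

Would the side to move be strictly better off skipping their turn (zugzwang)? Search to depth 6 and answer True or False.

zugzwang(.../.##/##./##., H) = False

ply 1, H at .../.##/##./##. | H00=-1→##./.##/##./##.*; H01=-1→.##/.##/##./##.
ply 2, V at ##./.##/##./##. | V22=+1→##./.##/###/###*
ply 3: ##./.##/###/### is terminal -1 (H); from .../.##/##./##. depth 6
suppose H passes — search the same position with V to move:
pass> ply 1, V at .../.##/##./##. | V00=+1→#../###/##./##.*; V22=-1→.../.##/###/###
pass> ply 2, H at #../###/##./##. | H01=-1→###/###/##./##.*
pass> ply 3, V at ###/###/##./##. | V22=+1→###/###/###/###*
pass> ply 4: ###/###/###/### is terminal -1 (H); from .../.##/##./##. depth 6
for H: play -1, pass -1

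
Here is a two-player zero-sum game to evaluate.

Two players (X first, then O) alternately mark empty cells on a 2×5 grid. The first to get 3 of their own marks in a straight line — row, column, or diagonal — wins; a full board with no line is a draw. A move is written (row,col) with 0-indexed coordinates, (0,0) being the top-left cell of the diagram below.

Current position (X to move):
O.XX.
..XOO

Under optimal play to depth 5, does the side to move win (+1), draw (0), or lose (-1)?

[O.XX./..XOO] X move#1: (0,1):+1/OXXX./..XOO*, (0,4):+1/O.XXX/..XOO, (1,0):+1/O.XX./X.XOO, (1,1):+1/O.XX./.XXOO
[OXXX./..XOO] end (terminal -1, O#2); searched O.XX./..XOO to 5

value(O.XX./..XOO, X) = +1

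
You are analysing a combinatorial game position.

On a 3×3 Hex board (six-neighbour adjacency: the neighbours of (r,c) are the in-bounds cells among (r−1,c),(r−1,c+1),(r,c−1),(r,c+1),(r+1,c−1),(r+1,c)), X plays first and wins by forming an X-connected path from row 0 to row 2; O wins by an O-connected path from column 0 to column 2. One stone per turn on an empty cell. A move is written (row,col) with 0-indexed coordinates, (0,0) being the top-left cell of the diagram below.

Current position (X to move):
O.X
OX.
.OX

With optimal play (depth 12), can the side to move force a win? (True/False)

ply 1, X at O.X/OX./.OX | (0,1)=+1→OXX/OX./.OX*; (1,2)=+1→O.X/OXX/.OX; (2,0)=+1→O.X/OX./XOX
ply 2, O at OXX/OX./.OX | (1,2)=-1→OXX/OXO/.OX*; (2,0)=-1→OXX/OX./OOX
ply 3, X at OXX/OXO/.OX | (2,0)=+1→OXX/OXO/XOX*
ply 4: OXX/OXO/XOX is terminal -1 (O); from O.X/OX./.OX depth 12

X winning at [O.X/OX./.OX]: True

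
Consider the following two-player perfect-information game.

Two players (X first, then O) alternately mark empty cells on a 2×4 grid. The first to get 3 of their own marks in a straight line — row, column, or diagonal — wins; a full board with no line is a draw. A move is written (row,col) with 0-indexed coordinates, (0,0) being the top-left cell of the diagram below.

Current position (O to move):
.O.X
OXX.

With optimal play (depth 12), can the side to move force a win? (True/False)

[.O.X/OXX.] O move#1: (0,0):-1/OO.X/OXX., (0,2):-1/.OOX/OXX., (1,3):+0/.O.X/OXXO*
[.O.X/OXXO] X move#2: (0,0):+0/XO.X/OXXO*, (0,2):+0/.OXX/OXXO
[XO.X/OXXO] O move#3: (0,2):+0/XOOX/OXXO*
[XOOX/OXXO] end (terminal +0, X#4); searched .O.X/OXX. to 12

O winning at [.O.X/OXX.]: False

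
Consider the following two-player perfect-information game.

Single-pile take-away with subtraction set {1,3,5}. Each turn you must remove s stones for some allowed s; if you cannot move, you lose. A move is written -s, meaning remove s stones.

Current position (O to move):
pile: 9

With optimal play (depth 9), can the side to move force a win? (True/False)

ply 1, O at 9 | -1=+1→8*; -3=+1→6; -5=+1→4
ply 2, X at 8 | -1=-1→7*; -3=-1→5; -5=-1→3
ply 3, O at 7 | -1=+1→6*; -3=+1→4; -5=+1→2
ply 4, X at 6 | -1=-1→5*; -3=-1→3; -5=-1→1
ply 5, O at 5 | -1=+1→4*; -3=+1→2; -5=+1→0
ply 6, X at 4 | -1=-1→3*; -3=-1→1
ply 7, O at 3 | -1=+1→2*; -3=+1→0
ply 8, X at 2 | -1=-1→1*
ply 9, O at 1 | -1=+1→0*
ply 10: 0 is terminal -1 (X); from 9 depth 9

O winning at [9]: True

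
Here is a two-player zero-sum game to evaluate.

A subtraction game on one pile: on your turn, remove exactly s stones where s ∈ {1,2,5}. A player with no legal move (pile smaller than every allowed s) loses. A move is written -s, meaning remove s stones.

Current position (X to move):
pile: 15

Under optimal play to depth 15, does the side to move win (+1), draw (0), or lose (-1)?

ply 1, X at 15 | -1=-1→14*; -2=-1→13; -5=-1→10
ply 2, O at 14 | -1=-1→13; -2=+1→12*; -5=+1→9
ply 3, X at 12 | -1=-1→11*; -2=-1→10; -5=-1→7
ply 4, O at 11 | -1=-1→10; -2=+1→9*; -5=+1→6
ply 5, X at 9 | -1=-1→8*; -2=-1→7; -5=-1→4
ply 6, O at 8 | -1=-1→7; -2=+1→6*; -5=+1→3
ply 7, X at 6 | -1=-1→5*; -2=-1→4; -5=-1→1
ply 8, O at 5 | -1=-1→4; -2=+1→3*; -5=+1→0
ply 9, X at 3 | -1=-1→2*; -2=-1→1
ply 10, O at 2 | -1=-1→1; -2=+1→0*
ply 11: 0 is terminal -1 (X); from 15 depth 15

value(15, X) = -1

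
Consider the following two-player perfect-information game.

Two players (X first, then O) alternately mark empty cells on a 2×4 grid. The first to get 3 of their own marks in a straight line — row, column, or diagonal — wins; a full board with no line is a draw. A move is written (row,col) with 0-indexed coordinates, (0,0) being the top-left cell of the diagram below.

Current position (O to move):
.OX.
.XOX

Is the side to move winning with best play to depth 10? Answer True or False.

ply 1, O at .OX./.XOX | (0,0)=+0→OOX./.XOX*; (0,3)=+0→.OXO/.XOX; (1,0)=+0→.OX./OXOX
ply 2, X at OOX./.XOX | (0,3)=+0→OOXX/.XOX*; (1,0)=+0→OOX./XXOX
ply 3, O at OOXX/.XOX | (1,0)=+0→OOXX/OXOX*
ply 4: OOXX/OXOX is terminal +0 (X); from .OX./.XOX depth 10

O winning at [.OX./.XOX]: False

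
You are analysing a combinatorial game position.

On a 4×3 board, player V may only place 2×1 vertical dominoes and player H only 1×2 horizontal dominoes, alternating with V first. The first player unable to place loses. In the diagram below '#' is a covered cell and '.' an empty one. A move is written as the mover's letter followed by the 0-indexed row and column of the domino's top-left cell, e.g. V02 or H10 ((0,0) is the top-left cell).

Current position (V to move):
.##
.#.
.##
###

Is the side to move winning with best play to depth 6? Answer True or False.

p1 V@[.##/.#./.##/###]: V00[###/##./.##/###]+1* V10[.##/##./###/###]+1
p2 H@[###/##./.##/###] terminal -1; root [.##/.#./.##/###] d6

V winning at [.##/.#./.##/###]: True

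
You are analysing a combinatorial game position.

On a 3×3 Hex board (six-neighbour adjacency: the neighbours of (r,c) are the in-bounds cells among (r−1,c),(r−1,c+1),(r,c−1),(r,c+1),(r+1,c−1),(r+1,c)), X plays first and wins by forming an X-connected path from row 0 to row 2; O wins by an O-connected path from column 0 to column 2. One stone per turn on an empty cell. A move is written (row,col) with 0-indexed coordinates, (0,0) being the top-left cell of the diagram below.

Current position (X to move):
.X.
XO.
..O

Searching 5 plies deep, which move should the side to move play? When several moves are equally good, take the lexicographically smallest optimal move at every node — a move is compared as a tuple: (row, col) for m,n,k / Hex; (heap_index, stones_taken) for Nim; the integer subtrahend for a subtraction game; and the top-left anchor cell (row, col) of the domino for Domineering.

X's best at [.X./XO./..O]: (2,0)

[.X./XO./..O] X move#1: (0,0):-1/XX./XO./..O, (0,2):-1/.XX/XO./..O, (1,2):-1/.X./XOX/..O, (2,0):+1/.X./XO./X.O*, (2,1):-1/.X./XO./.XO
[.X./XO./X.O] end (terminal -1, O#2); searched .X./XO./..O to 5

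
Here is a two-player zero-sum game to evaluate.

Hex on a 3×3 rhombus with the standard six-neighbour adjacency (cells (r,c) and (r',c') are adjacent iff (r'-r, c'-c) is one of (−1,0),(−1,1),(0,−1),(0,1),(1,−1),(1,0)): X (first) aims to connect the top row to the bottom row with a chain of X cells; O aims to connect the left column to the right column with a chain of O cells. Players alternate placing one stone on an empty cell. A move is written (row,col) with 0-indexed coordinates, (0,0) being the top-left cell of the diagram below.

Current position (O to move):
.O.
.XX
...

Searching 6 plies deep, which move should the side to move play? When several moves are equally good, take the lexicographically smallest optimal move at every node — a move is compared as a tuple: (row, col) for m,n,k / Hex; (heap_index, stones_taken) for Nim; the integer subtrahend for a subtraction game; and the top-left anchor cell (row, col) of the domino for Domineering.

O's best at [.O./.XX/...]: (0,2)

ply 1, O at .O./.XX/... | (0,0)=-1→OO./.XX/...; (0,2)=+1→.OO/.XX/...*; (1,0)=-1→.O./OXX/...; (2,0)=-1→.O./.XX/O..; (2,1)=-1→.O./.XX/.O.; (2,2)=-1→.O./.XX/..O
ply 2, X at .OO/.XX/... | (0,0)=-1→XOO/.XX/...*; (1,0)=-1→.OO/XXX/...; (2,0)=-1→.OO/.XX/X..; (2,1)=-1→.OO/.XX/.X.; (2,2)=-1→.OO/.XX/..X
ply 3, O at XOO/.XX/... | (1,0)=+1→XOO/OXX/...*; (2,0)=-1→XOO/.XX/O..; (2,1)=-1→XOO/.XX/.O.; (2,2)=-1→XOO/.XX/..O
ply 4: XOO/OXX/... is terminal -1 (X); from .O./.XX/... depth 6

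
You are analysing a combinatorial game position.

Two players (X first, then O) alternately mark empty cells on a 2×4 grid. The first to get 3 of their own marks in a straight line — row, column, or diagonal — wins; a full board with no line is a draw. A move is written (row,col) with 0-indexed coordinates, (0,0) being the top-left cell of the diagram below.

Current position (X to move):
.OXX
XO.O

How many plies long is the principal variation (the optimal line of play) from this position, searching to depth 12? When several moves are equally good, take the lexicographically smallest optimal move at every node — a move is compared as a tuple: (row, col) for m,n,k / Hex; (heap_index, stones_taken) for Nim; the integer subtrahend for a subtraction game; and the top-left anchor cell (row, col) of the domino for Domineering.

PV length from [.OXX/XO.O]: 2 plies

p1 X@[.OXX/XO.O]: (0,0)[XOXX/XO.O]-1 (1,2)[.OXX/XOXO]+0*
p2 O@[.OXX/XOXO]: (0,0)[OOXX/XOXO]+0*
p3 X@[OOXX/XOXO] terminal +0; root [.OXX/XO.O] d12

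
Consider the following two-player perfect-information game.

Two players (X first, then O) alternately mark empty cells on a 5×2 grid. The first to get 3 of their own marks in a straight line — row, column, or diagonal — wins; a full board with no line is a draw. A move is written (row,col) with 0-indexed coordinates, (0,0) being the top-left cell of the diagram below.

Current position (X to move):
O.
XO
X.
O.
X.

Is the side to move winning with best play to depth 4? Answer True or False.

p1 X@[O./XO/X./O./X.]: (0,1)[OX/XO/X./O./X.]+0* (2,1)[O./XO/XX/O./X.]+0 (3,1)[O./XO/X./OX/X.]+0 (4,1)[O./XO/X./O./XX]-1
p2 O@[OX/XO/X./O./X.]: (2,1)[OX/XO/XO/O./X.]+0* (3,1)[OX/XO/X./OO/X.]+0 (4,1)[OX/XO/X./O./XO]+0
p3 X@[OX/XO/XO/O./X.]: (3,1)[OX/XO/XO/OX/X.]+0* (4,1)[OX/XO/XO/O./XX]-1
p4 O@[OX/XO/XO/OX/X.]: (4,1)[OX/XO/XO/OX/XO]+0*
p5 X@[OX/XO/XO/OX/XO] terminal +0; root [O./XO/X./O./X.] d4

X winning at [O./XO/X./O./X.]: False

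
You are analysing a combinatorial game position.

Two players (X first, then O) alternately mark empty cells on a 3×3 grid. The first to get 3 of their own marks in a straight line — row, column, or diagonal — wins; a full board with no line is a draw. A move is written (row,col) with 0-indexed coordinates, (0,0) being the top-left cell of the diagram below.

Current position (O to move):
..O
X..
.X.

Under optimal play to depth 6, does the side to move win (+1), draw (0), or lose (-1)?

value(..O/X../.X., O) = +1

[..O/X../.X.] O move#1: (0,0):+1/O.O/X../.X.*, (0,1):-1/.OO/X../.X., (1,1):-1/..O/XO./.X., (1,2):-1/..O/X.O/.X., (2,0):-1/..O/X../OX., (2,2):+1/..O/X../.XO
[O.O/X../.X.] X move#2: (0,1):-1/OXO/X../.X.*, (1,1):-1/O.O/XX./.X., (1,2):-1/O.O/X.X/.X., (2,0):-1/O.O/X../XX., (2,2):-1/O.O/X../.XX
[OXO/X../.X.] O move#3: (1,1):+1/OXO/XO./.X.*, (1,2):-1/OXO/X.O/.X., (2,0):-1/OXO/X../OX., (2,2):-1/OXO/X../.XO
[OXO/XO./.X.] X move#4: (1,2):-1/OXO/XOX/.X.*, (2,0):-1/OXO/XO./XX., (2,2):-1/OXO/XO./.XX
[OXO/XOX/.X.] O move#5: (2,0):+1/OXO/XOX/OX.*, (2,2):+1/OXO/XOX/.XO
[OXO/XOX/OX.] end (terminal -1, X#6); searched ..O/X../.X. to 6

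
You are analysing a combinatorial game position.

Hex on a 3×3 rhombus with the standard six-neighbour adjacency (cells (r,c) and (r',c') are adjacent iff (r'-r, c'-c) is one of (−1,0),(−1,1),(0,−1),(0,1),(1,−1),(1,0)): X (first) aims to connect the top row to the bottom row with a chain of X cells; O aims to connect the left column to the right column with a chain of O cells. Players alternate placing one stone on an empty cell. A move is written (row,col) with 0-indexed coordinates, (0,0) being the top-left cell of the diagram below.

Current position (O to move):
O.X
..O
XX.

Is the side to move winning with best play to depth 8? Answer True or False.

ply 1, O at O.X/..O/XX. | (0,1)=-1→OOX/..O/XX.; (1,0)=-1→O.X/O.O/XX.; (1,1)=+1→O.X/.OO/XX.*; (2,2)=-1→O.X/..O/XXO
ply 2, X at O.X/.OO/XX. | (0,1)=-1→OXX/.OO/XX.*; (1,0)=-1→O.X/XOO/XX.; (2,2)=-1→O.X/.OO/XXX
ply 3, O at OXX/.OO/XX. | (1,0)=+1→OXX/OOO/XX.*; (2,2)=-1→OXX/.OO/XXO
ply 4: OXX/OOO/XX. is terminal -1 (X); from O.X/..O/XX. depth 8

O winning at [O.X/..O/XX.]: True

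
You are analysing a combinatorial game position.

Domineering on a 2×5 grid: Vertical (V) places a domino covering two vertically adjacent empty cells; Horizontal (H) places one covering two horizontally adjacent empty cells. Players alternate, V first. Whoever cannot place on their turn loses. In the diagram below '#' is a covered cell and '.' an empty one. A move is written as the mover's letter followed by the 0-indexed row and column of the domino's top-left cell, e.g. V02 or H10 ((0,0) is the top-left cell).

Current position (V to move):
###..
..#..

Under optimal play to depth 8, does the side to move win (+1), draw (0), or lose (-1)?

value(###../..#.., V) = +1

ply 1, V at ###../..#.. | V03=+1→####./..##.*; V04=+1→###.#/..#.#
ply 2, H at ####./..##. | H10=-1→####./####.*
ply 3, V at ####./####. | V04=+1→#####/#####*
ply 4: #####/##### is terminal -1 (H); from ###../..#.. depth 8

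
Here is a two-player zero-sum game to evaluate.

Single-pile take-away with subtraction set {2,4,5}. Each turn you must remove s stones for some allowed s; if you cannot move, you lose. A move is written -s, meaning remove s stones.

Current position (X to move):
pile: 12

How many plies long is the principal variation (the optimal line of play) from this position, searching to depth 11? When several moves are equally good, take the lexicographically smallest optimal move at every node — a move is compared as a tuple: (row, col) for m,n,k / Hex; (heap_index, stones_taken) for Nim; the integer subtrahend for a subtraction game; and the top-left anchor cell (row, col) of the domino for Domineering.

[12] X move#1: -2:-1/10, -4:+1/8*, -5:+1/7
[8] O move#2: -2:-1/6*, -4:-1/4, -5:-1/3
[6] X move#3: -2:-1/4, -4:-1/2, -5:+1/1*
[1] end (terminal -1, O#4); searched 12 to 11

PV length from [12]: 3 plies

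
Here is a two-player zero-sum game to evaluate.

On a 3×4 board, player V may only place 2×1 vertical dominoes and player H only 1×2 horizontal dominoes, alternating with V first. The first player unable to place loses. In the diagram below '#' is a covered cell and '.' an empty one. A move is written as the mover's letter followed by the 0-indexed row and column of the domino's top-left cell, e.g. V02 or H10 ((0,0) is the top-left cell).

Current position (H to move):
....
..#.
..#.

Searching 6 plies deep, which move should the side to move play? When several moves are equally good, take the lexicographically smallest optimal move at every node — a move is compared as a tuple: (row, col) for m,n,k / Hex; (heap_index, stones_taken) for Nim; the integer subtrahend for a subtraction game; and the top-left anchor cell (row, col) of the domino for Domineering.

H's best at [..../..#./..#.]: H10

[..../..#./..#.] H move#1: H00:-1/##../..#./..#., H01:-1/.##./..#./..#., H02:-1/..##/..#./..#., H10:+1/..../###./..#.*, H20:-1/..../..#./###.
[..../###./..#.] V move#2: V03:-1/...#/####/..#.*, V13:-1/..../####/..##
[...#/####/..#.] H move#3: H00:+1/##.#/####/..#.*, H01:+1/.###/####/..#., H20:+1/...#/####/###.
[##.#/####/..#.] end (terminal -1, V#4); searched ..../..#./..#. to 6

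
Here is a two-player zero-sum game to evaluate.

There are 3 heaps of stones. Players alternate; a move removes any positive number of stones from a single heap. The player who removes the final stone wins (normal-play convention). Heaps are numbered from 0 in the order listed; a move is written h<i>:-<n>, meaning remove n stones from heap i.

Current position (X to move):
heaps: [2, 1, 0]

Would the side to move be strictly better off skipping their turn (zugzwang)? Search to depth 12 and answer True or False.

zugzwang((2,1,0), X) = False

ply 1, X at (2,1,0) | h0:-1=+1→(1,1,0)*; h0:-2=-1→(0,1,0); h1:-1=-1→(2,0,0)
ply 2, O at (1,1,0) | h0:-1=-1→(0,1,0)*; h1:-1=-1→(1,0,0)
ply 3, X at (0,1,0) | h1:-1=+1→(0,0,0)*
ply 4: (0,0,0) is terminal -1 (O); from (2,1,0) depth 12
pass branch (O moves first from the same position):
  | ply 1, O at (2,1,0) | h0:-1=+1→(1,1,0)*; h0:-2=-1→(0,1,0); h1:-1=-1→(2,0,0)
  | ply 2, X at (1,1,0) | h0:-1=-1→(0,1,0)*; h1:-1=-1→(1,0,0)
  | ply 3, O at (0,1,0) | h1:-1=+1→(0,0,0)*
  | ply 4: (0,0,0) is terminal -1 (X); from (2,1,0) depth 12
X moving scores +1; X passing scores -1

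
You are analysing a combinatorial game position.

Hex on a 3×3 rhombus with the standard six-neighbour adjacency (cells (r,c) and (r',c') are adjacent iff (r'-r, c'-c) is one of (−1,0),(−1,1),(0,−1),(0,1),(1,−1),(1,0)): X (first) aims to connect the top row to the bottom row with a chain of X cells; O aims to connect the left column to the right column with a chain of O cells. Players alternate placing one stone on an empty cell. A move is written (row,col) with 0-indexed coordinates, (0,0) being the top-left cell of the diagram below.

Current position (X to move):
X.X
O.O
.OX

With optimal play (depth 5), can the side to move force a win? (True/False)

X winning at [X.X/O.O/.OX]: False

[X.X/O.O/.OX] X move#1: (0,1):-1/XXX/O.O/.OX*, (1,1):-1/X.X/OXO/.OX, (2,0):-1/X.X/O.O/XOX
[XXX/O.O/.OX] O move#2: (1,1):+1/XXX/OOO/.OX*, (2,0):+1/XXX/O.O/OOX
[XXX/OOO/.OX] end (terminal -1, X#3); searched X.X/O.O/.OX to 5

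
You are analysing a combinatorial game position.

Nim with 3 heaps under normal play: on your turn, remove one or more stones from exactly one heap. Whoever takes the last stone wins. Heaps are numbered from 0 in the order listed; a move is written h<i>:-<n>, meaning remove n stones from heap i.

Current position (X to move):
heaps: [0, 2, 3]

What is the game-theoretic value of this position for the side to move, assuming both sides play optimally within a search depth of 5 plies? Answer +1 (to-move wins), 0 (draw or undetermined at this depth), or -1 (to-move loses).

[(0,2,3)] X move#1: h1:-1:-1/(0,1,3), h1:-2:-1/(0,0,3), h2:-1:+1/(0,2,2)*, h2:-2:-1/(0,2,1), h2:-3:-1/(0,2,0)
[(0,2,2)] O move#2: h1:-1:-1/(0,1,2)*, h1:-2:-1/(0,0,2), h2:-1:-1/(0,2,1), h2:-2:-1/(0,2,0)
[(0,1,2)] X move#3: h1:-1:-1/(0,0,2), h2:-1:+1/(0,1,1)*, h2:-2:-1/(0,1,0)
[(0,1,1)] O move#4: h1:-1:-1/(0,0,1)*, h2:-1:-1/(0,1,0)
[(0,0,1)] X move#5: h2:-1:+1/(0,0,0)*
[(0,0,0)] end (terminal -1, O#6); searched (0,2,3) to 5

value((0,2,3), X) = +1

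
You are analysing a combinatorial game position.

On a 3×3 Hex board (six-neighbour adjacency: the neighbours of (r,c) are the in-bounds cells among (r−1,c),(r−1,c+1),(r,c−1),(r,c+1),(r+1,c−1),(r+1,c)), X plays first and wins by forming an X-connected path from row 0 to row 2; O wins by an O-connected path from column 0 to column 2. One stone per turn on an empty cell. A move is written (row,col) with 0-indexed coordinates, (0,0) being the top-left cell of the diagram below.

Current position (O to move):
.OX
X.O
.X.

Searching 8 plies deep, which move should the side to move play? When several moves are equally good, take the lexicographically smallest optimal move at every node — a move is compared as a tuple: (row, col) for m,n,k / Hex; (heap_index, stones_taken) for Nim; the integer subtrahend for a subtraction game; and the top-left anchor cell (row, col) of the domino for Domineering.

O's best at [.OX/X.O/.X.]: (1,1)

ply 1, O at .OX/X.O/.X. | (0,0)=-1→OOX/X.O/.X.; (1,1)=+1→.OX/XOO/.X.*; (2,0)=-1→.OX/X.O/OX.; (2,2)=-1→.OX/X.O/.XO
ply 2, X at .OX/XOO/.X. | (0,0)=-1→XOX/XOO/.X.*; (2,0)=-1→.OX/XOO/XX.; (2,2)=-1→.OX/XOO/.XX
ply 3, O at XOX/XOO/.X. | (2,0)=+1→XOX/XOO/OX.*; (2,2)=-1→XOX/XOO/.XO
ply 4: XOX/XOO/OX. is terminal -1 (X); from .OX/X.O/.X. depth 8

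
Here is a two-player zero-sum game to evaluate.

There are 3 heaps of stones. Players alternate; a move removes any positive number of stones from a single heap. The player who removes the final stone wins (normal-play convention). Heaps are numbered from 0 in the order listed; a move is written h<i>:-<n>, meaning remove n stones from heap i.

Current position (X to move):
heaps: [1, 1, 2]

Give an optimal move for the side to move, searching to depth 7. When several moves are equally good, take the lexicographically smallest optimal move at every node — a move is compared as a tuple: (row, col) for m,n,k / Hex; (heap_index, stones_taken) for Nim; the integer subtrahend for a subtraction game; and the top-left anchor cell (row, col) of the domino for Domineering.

p1 X@[(1,1,2)]: h0:-1[(0,1,2)]-1 h1:-1[(1,0,2)]-1 h2:-1[(1,1,1)]-1 h2:-2[(1,1,0)]+1*
p2 O@[(1,1,0)]: h0:-1[(0,1,0)]-1* h1:-1[(1,0,0)]-1
p3 X@[(0,1,0)]: h1:-1[(0,0,0)]+1*
p4 O@[(0,0,0)] terminal -1; root [(1,1,2)] d7

X's best at [(1,1,2)]: h2:-2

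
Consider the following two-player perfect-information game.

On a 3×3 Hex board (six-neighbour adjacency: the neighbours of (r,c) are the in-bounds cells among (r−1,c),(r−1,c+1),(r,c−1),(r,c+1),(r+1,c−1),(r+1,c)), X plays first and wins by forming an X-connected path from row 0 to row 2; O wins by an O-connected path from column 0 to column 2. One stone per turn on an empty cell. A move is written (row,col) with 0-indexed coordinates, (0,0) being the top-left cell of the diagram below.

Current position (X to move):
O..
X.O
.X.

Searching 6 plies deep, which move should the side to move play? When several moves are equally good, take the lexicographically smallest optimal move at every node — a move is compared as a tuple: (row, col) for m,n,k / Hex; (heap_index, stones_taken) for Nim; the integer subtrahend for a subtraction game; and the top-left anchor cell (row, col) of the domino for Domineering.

X's best at [O../X.O/.X.]: (0,1)

p1 X@[O../X.O/.X.]: (0,1)[OX./X.O/.X.]+1* (0,2)[O.X/X.O/.X.]-1 (1,1)[O../XXO/.X.]+1 (2,0)[O../X.O/XX.]-1 (2,2)[O../X.O/.XX]-1
p2 O@[OX./X.O/.X.]: (0,2)[OXO/X.O/.X.]-1* (1,1)[OX./XOO/.X.]-1 (2,0)[OX./X.O/OX.]-1 (2,2)[OX./X.O/.XO]-1
p3 X@[OXO/X.O/.X.]: (1,1)[OXO/XXO/.X.]+1* (2,0)[OXO/X.O/XX.]+1 (2,2)[OXO/X.O/.XX]+1
p4 O@[OXO/XXO/.X.] terminal -1; root [O../X.O/.X.] d6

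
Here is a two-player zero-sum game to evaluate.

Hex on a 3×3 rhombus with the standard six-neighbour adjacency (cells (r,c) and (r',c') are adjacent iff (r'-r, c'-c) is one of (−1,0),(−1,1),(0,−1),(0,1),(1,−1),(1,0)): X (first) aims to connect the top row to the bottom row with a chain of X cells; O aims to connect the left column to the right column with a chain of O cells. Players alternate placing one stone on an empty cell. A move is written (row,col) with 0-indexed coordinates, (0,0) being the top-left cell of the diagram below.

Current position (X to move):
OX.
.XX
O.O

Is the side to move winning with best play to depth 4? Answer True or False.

ply 1, X at OX./.XX/O.O | (0,2)=-1→OXX/.XX/O.O; (1,0)=-1→OX./XXX/O.O; (2,1)=+1→OX./.XX/OXO*
ply 2: OX./.XX/OXO is terminal -1 (O); from OX./.XX/O.O depth 4

X winning at [OX./.XX/O.O]: True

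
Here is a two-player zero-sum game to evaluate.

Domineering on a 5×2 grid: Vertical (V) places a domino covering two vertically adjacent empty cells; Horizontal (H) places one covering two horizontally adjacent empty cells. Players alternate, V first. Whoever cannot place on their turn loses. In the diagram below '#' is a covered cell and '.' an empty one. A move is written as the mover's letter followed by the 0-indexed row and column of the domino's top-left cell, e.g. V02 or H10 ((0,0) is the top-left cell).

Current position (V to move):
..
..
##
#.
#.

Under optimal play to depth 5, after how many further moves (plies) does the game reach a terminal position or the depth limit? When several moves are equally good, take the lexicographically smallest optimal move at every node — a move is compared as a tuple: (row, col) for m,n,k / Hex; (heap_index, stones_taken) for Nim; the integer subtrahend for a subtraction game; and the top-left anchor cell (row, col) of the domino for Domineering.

p1 V@[../../##/#./#.]: V00[#./#./##/#./#.]+1* V01[.#/.#/##/#./#.]+1 V31[../../##/##/##]-1
p2 H@[#./#./##/#./#.] terminal -1; root [../../##/#./#.] d5

PV length from [../../##/#./#.]: 1 ply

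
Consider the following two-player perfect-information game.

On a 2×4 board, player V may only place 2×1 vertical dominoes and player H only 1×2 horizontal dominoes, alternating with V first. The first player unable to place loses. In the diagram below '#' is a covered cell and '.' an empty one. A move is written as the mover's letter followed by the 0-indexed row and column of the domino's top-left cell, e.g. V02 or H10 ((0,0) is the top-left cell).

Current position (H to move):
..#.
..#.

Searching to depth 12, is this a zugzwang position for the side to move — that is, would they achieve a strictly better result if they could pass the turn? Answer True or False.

zugzwang(..#./..#., H) = False

ply 1, H at ..#./..#. | H00=+1→###./..#.*; H10=+1→..#./###.
ply 2, V at ###./..#. | V03=-1→####/..##*
ply 3, H at ####/..## | H10=+1→####/####*
ply 4: ####/#### is terminal -1 (V); from ..#./..#. depth 12
pass branch (V moves first from the same position):
  | ply 1, V at ..#./..#. | V00=+1→#.#./#.#.*; V01=+1→.##./.##.; V03=-1→..##/..##
  | ply 2: #.#./#.#. is terminal -1 (H); from ..#./..#. depth 12
H moving scores +1; H passing scores -1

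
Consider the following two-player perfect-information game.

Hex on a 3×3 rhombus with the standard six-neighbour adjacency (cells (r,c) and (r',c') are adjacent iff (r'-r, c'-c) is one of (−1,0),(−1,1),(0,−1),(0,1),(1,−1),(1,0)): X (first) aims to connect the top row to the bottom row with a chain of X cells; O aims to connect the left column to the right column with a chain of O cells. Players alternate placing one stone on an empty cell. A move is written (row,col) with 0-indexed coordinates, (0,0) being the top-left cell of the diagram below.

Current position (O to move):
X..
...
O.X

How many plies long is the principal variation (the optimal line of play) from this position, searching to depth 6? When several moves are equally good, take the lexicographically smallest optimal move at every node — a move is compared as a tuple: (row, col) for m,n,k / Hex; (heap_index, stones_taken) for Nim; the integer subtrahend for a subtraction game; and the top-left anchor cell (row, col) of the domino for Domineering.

ply 1, O at X../.../O.X | (0,1)=-1→XO./.../O.X; (0,2)=-1→X.O/.../O.X; (1,0)=-1→X../O../O.X; (1,1)=+1→X../.O./O.X*; (1,2)=+1→X../..O/O.X; (2,1)=-1→X../.../OOX
ply 2, X at X../.O./O.X | (0,1)=-1→XX./.O./O.X*; (0,2)=-1→X.X/.O./O.X; (1,0)=-1→X../XO./O.X; (1,2)=-1→X../.OX/O.X; (2,1)=-1→X../.O./OXX
ply 3, O at XX./.O./O.X | (0,2)=+1→XXO/.O./O.X*; (1,0)=+1→XX./OO./O.X; (1,2)=+1→XX./.OO/O.X; (2,1)=+1→XX./.O./OOX
ply 4: XXO/.O./O.X is terminal -1 (X); from X../.../O.X depth 6

PV length from [X../.../O.X]: 3 plies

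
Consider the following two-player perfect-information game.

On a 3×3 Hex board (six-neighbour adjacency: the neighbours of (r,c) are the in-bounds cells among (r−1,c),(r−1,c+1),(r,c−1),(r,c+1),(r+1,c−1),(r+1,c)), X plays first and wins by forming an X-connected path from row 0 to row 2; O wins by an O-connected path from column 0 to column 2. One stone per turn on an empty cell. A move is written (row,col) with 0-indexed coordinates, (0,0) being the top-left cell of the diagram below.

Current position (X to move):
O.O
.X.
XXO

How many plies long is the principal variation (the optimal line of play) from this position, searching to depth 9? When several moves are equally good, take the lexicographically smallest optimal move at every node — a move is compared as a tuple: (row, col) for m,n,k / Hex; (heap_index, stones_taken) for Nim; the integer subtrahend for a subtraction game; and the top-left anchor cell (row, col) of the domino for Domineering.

PV length from [O.O/.X./XXO]: 1 ply

p1 X@[O.O/.X./XXO]: (0,1)[OXO/.X./XXO]+1* (1,0)[O.O/XX./XXO]-1 (1,2)[O.O/.XX/XXO]-1
p2 O@[OXO/.X./XXO] terminal -1; root [O.O/.X./XXO] d9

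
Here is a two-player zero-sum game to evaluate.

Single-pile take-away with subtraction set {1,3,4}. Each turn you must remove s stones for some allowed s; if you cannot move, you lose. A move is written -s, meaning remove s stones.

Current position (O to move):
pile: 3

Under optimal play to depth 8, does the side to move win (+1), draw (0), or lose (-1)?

[3] O move#1: -1:+1/2*, -3:+1/0
[2] X move#2: -1:-1/1*
[1] O move#3: -1:+1/0*
[0] end (terminal -1, X#4); searched 3 to 8

value(3, O) = +1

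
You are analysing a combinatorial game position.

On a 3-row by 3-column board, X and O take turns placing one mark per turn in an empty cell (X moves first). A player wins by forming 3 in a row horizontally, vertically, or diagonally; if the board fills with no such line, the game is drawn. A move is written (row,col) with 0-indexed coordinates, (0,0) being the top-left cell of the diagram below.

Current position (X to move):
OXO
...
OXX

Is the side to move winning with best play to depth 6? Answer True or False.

[OXO/.../OXX] X move#1: (1,0):-1/OXO/X../OXX, (1,1):+1/OXO/.X./OXX*, (1,2):-1/OXO/..X/OXX
[OXO/.X./OXX] end (terminal -1, O#2); searched OXO/.../OXX to 6

X winning at [OXO/.../OXX]: True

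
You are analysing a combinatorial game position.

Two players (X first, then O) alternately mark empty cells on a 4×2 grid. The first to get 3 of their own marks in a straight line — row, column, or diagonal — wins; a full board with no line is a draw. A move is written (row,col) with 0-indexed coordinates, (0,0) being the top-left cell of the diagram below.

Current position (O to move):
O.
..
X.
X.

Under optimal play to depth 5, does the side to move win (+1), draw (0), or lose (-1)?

value(O./../X./X., O) = 0

ply 1, O at O./../X./X. | (0,1)=-1→OO/../X./X.; (1,0)=+0→O./O./X./X.*; (1,1)=-1→O./.O/X./X.; (2,1)=-1→O./../XO/X.; (3,1)=-1→O./../X./XO
ply 2, X at O./O./X./X. | (0,1)=+0→OX/O./X./X.*; (1,1)=+0→O./OX/X./X.; (2,1)=+0→O./O./XX/X.; (3,1)=+0→O./O./X./XX
ply 3, O at OX/O./X./X. | (1,1)=+0→OX/OO/X./X.*; (2,1)=+0→OX/O./XO/X.; (3,1)=+0→OX/O./X./XO
ply 4, X at OX/OO/X./X. | (2,1)=+0→OX/OO/XX/X.*; (3,1)=+0→OX/OO/X./XX
ply 5, O at OX/OO/XX/X. | (3,1)=+0→OX/OO/XX/XO*
ply 6: OX/OO/XX/XO is terminal +0 (X); from O./../X./X. depth 5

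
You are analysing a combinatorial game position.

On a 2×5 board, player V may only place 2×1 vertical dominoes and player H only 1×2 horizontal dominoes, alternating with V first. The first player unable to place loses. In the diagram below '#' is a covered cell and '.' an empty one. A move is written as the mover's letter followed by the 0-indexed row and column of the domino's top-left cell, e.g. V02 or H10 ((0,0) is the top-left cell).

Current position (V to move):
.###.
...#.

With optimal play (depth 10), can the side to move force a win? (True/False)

V winning at [.###./...#.]: True

ply 1, V at .###./...#. | V00=+1→####./#..#.*; V04=-1→.####/...##
ply 2, H at ####./#..#. | H11=-1→####./####.*
ply 3, V at ####./####. | V04=+1→#####/#####*
ply 4: #####/##### is terminal -1 (H); from .###./...#. depth 10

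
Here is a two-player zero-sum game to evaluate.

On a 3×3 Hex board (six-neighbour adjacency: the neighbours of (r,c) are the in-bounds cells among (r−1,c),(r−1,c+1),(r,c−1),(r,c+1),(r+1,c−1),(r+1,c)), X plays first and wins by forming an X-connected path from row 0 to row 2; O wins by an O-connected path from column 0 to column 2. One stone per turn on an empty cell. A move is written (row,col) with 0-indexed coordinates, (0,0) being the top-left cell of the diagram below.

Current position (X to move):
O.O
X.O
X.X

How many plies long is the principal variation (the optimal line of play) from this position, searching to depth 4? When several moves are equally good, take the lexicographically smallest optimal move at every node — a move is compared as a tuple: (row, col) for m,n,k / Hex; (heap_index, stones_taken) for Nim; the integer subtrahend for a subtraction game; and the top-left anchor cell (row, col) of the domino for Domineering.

p1 X@[O.O/X.O/X.X]: (0,1)[OXO/X.O/X.X]+1* (1,1)[O.O/XXO/X.X]-1 (2,1)[O.O/X.O/XXX]-1
p2 O@[OXO/X.O/X.X] terminal -1; root [O.O/X.O/X.X] d4

PV length from [O.O/X.O/X.X]: 1 ply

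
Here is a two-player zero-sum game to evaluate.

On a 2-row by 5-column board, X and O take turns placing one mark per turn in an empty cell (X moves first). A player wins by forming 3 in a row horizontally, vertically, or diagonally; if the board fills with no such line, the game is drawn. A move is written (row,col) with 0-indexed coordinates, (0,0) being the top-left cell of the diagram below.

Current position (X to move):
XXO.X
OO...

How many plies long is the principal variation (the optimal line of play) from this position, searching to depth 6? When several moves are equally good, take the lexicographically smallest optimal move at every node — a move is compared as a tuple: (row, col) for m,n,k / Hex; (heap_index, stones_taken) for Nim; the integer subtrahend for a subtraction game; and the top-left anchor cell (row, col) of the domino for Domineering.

p1 X@[XXO.X/OO...]: (0,3)[XXOXX/OO...]-1 (1,2)[XXO.X/OOX..]+0* (1,3)[XXO.X/OO.X.]-1 (1,4)[XXO.X/OO..X]-1
p2 O@[XXO.X/OOX..]: (0,3)[XXOOX/OOX..]+0* (1,3)[XXO.X/OOXO.]+0 (1,4)[XXO.X/OOX.O]+0
p3 X@[XXOOX/OOX..]: (1,3)[XXOOX/OOXX.]+0* (1,4)[XXOOX/OOX.X]+0
p4 O@[XXOOX/OOXX.]: (1,4)[XXOOX/OOXXO]+0*
p5 X@[XXOOX/OOXXO] terminal +0; root [XXO.X/OO...] d6

PV length from [XXO.X/OO...]: 4 plies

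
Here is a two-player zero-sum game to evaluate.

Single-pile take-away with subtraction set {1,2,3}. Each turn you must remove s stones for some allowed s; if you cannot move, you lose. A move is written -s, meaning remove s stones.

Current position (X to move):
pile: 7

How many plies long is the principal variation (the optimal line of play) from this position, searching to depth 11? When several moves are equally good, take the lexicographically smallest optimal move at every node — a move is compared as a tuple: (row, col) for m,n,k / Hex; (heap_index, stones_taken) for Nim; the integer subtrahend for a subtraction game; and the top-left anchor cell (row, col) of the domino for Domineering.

PV length from [7]: 3 plies

p1 X@[7]: -1[6]-1 -2[5]-1 -3[4]+1*
p2 O@[4]: -1[3]-1* -2[2]-1 -3[1]-1
p3 X@[3]: -1[2]-1 -2[1]-1 -3[0]+1*
p4 O@[0] terminal -1; root [7] d11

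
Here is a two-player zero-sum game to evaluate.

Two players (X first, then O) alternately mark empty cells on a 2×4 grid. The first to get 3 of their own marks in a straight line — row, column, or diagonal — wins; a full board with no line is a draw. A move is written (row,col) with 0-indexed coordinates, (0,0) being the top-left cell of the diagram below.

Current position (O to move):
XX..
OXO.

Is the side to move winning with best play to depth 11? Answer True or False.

[XX../OXO.] O move#1: (0,2):+0/XXO./OXO.*, (0,3):-1/XX.O/OXO., (1,3):-1/XX../OXOO
[XXO./OXO.] X move#2: (0,3):+0/XXOX/OXO.*, (1,3):+0/XXO./OXOX
[XXOX/OXO.] O move#3: (1,3):+0/XXOX/OXOO*
[XXOX/OXOO] end (terminal +0, X#4); searched XX../OXO. to 11

O winning at [XX../OXO.]: False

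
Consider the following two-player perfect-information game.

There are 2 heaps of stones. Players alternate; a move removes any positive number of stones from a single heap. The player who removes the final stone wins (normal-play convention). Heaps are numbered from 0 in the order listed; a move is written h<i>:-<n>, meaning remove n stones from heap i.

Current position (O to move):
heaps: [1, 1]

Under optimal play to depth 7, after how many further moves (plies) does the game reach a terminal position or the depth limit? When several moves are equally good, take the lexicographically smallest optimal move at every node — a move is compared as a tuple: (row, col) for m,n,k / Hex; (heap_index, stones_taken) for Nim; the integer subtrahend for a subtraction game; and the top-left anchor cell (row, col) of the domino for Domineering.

ply 1, O at (1,1) | h0:-1=-1→(0,1)*; h1:-1=-1→(1,0)
ply 2, X at (0,1) | h1:-1=+1→(0,0)*
ply 3: (0,0) is terminal -1 (O); from (1,1) depth 7

PV length from [(1,1)]: 2 plies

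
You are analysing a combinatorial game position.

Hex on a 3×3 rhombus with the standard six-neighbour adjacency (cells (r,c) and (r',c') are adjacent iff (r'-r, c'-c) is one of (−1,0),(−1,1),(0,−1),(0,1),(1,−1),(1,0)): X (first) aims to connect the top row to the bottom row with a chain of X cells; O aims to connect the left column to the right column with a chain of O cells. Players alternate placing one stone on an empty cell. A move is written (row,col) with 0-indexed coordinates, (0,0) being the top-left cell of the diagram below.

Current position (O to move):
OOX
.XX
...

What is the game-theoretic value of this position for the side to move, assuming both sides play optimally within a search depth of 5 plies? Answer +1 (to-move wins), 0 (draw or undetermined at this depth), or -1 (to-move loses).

p1 O@[OOX/.XX/...]: (1,0)[OOX/OXX/...]-1* (2,0)[OOX/.XX/O..]-1 (2,1)[OOX/.XX/.O.]-1 (2,2)[OOX/.XX/..O]-1
p2 X@[OOX/OXX/...]: (2,0)[OOX/OXX/X..]+1* (2,1)[OOX/OXX/.X.]+1 (2,2)[OOX/OXX/..X]+1
p3 O@[OOX/OXX/X..] terminal -1; root [OOX/.XX/...] d5

value(OOX/.XX/..., O) = -1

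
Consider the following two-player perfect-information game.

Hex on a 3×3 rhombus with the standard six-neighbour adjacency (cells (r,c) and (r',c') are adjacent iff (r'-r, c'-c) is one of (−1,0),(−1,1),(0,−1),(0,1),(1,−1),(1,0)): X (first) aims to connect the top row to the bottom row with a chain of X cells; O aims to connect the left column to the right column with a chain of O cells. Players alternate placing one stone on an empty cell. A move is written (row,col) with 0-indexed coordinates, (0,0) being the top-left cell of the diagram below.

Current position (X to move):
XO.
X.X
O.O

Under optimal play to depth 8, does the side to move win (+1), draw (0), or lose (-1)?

[XO./X.X/O.O] X move#1: (0,2):-1/XOX/X.X/O.O, (1,1):-1/XO./XXX/O.O, (2,1):+1/XO./X.X/OXO*
[XO./X.X/OXO] O move#2: (0,2):-1/XOO/X.X/OXO*, (1,1):-1/XO./XOX/OXO
[XOO/X.X/OXO] X move#3: (1,1):+1/XOO/XXX/OXO*
[XOO/XXX/OXO] end (terminal -1, O#4); searched XO./X.X/O.O to 8

value(XO./X.X/O.O, X) = +1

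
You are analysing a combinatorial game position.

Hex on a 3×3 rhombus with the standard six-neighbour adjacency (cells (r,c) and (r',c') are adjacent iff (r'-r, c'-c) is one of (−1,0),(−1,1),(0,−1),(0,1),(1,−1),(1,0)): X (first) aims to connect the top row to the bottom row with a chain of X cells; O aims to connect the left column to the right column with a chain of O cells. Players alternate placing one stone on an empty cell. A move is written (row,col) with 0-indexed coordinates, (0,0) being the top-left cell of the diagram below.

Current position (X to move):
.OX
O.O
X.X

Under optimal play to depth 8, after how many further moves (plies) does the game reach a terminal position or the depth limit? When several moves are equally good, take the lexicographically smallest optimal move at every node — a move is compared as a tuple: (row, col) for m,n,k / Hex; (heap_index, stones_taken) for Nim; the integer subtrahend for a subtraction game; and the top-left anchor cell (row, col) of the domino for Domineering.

PV length from [.OX/O.O/X.X]: 1 ply

p1 X@[.OX/O.O/X.X]: (0,0)[XOX/O.O/X.X]-1 (1,1)[.OX/OXO/X.X]+1* (2,1)[.OX/O.O/XXX]-1
p2 O@[.OX/OXO/X.X] terminal -1; root [.OX/O.O/X.X] d8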